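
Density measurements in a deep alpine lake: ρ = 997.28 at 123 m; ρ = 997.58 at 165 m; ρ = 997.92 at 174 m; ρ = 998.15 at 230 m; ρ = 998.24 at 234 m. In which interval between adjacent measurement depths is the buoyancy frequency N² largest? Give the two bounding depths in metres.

Compute the density gradient over each adjacent pair:
  123–165 m: Δρ/Δz = 0.30/42 = 7.1 × 10⁻³ kg m⁻⁴
  165–174 m: Δρ/Δz = 0.34/9 = 0.038 kg m⁻⁴
  174–230 m: Δρ/Δz = 0.23/56 = 4.1 × 10⁻³ kg m⁻⁴
  230–234 m: Δρ/Δz = 0.09/4 = 0.022 kg m⁻⁴
The largest gradient is in the 165–174 m interval — the pycnocline.

165–174 m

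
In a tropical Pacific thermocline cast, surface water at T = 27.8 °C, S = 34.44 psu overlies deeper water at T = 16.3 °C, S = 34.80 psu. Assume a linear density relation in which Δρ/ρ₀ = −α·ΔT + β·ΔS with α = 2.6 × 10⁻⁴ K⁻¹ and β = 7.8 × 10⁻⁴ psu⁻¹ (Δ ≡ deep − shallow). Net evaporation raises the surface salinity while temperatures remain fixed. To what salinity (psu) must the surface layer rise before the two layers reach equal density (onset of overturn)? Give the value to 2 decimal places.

38.63 psu

Neutral buoyancy requires −α(T_deep − T_surf) + β(S_deep − S_surf′) = 0.
S_surf′ = S_deep − (α/β)·ΔT = 34.80 − (2.6 × 10⁻⁴/7.8 × 10⁻⁴)·(-11.5) = 38.6333 psu.
Increase required: 38.6333 − 34.44 = 4.1933 psu.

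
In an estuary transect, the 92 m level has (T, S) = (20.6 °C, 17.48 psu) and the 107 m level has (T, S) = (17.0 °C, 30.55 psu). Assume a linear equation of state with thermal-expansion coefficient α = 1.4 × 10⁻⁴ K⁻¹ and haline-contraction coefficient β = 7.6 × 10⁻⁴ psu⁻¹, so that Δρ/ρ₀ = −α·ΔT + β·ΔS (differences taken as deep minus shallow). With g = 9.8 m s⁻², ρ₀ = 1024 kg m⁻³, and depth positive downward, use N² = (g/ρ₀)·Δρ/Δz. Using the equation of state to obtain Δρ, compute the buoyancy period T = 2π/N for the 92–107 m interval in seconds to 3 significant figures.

ΔT = -3.6 K, ΔS = +13.07 psu (deep − shallow).
Δρ/ρ₀ = −αΔT + βΔS = 5.04 × 10⁻⁴ + 9.9332 × 10⁻³ = 0.0104372, so Δρ ≈ 10.69 kg m⁻³.
N² = (g/ρ₀)·Δρ/Δz = g·(Δρ/ρ₀)/Δz = 9.8 × 0.0104372 / 15 = 6.8190 × 10⁻³ s⁻².
N = √(6.8190 × 10⁻³) = 0.082577 rad s⁻¹ → T = 2π/N = 76.089 s ≈ 76.1 s.

76.1 s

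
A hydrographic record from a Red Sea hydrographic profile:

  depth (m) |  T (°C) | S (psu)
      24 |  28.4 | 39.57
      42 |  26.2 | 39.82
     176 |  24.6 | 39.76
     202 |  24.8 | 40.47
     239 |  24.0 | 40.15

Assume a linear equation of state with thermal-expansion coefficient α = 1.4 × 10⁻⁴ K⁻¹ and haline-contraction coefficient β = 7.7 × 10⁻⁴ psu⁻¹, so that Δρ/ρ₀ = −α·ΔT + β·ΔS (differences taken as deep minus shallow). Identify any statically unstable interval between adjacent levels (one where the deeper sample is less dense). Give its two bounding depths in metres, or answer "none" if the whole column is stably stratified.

202–239 m

Evaluate Δρ/ρ₀ = −αΔT + βΔS across each adjacent pair:
  24–42 m: −αΔT+βΔS = −(1.4 × 10⁻⁴)(-2.2)+(7.7 × 10⁻⁴)(+0.25) = 5.0 × 10⁻⁴ → stable
  42–176 m: −αΔT+βΔS = −(1.4 × 10⁻⁴)(-1.6)+(7.7 × 10⁻⁴)(-0.06) = 1.8 × 10⁻⁴ → stable
  176–202 m: −αΔT+βΔS = −(1.4 × 10⁻⁴)(+0.2)+(7.7 × 10⁻⁴)(+0.71) = 5.2 × 10⁻⁴ → stable
  202–239 m: −αΔT+βΔS = −(1.4 × 10⁻⁴)(-0.8)+(7.7 × 10⁻⁴)(-0.32) = -1.3 × 10⁻⁴ → UNSTABLE
The 202–239 m interval has Δρ < 0: lighter water underlies denser water.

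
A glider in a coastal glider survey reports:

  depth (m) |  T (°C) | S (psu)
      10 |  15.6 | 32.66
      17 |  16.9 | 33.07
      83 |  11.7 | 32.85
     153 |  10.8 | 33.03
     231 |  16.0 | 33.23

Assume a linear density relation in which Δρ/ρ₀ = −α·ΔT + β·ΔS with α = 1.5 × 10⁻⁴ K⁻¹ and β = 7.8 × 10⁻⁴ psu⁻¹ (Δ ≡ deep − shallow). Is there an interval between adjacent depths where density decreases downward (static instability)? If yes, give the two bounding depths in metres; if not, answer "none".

153–231 m

Evaluate Δρ/ρ₀ = −αΔT + βΔS across each adjacent pair:
  10–17 m: −αΔT+βΔS = −(1.5 × 10⁻⁴)(+1.3)+(7.8 × 10⁻⁴)(+0.41) = 1.2 × 10⁻⁴ → stable
  17–83 m: −αΔT+βΔS = −(1.5 × 10⁻⁴)(-5.2)+(7.8 × 10⁻⁴)(-0.22) = 6.1 × 10⁻⁴ → stable
  83–153 m: −αΔT+βΔS = −(1.5 × 10⁻⁴)(-0.9)+(7.8 × 10⁻⁴)(+0.18) = 2.8 × 10⁻⁴ → stable
  153–231 m: −αΔT+βΔS = −(1.5 × 10⁻⁴)(+5.2)+(7.8 × 10⁻⁴)(+0.20) = -6.2 × 10⁻⁴ → UNSTABLE
The 153–231 m interval has Δρ < 0: lighter water underlies denser water.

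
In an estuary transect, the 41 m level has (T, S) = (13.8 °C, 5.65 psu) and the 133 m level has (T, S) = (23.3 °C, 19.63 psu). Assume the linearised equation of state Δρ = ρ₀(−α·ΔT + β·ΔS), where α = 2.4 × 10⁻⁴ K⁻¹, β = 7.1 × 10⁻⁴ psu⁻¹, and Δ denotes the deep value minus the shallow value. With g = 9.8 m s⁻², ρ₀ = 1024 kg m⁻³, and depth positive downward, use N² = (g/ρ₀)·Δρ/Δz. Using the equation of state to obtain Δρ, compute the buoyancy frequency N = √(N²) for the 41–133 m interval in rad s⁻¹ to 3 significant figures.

0.0285 rad s⁻¹

ΔT = +9.5 K, ΔS = +13.98 psu (deep − shallow).
Δρ/ρ₀ = −αΔT + βΔS = -2.28 × 10⁻³ + 9.9258 × 10⁻³ = 7.6458 × 10⁻³, so Δρ ≈ 7.829 kg m⁻³.
N² = (g/ρ₀)·Δρ/Δz = g·(Δρ/ρ₀)/Δz = 9.8 × 7.6458 × 10⁻³ / 92 = 8.1444 × 10⁻⁴ s⁻².
N = √(8.1444 × 10⁻⁴) = 0.028538 rad s⁻¹ ≈ 0.0285 rad s⁻¹.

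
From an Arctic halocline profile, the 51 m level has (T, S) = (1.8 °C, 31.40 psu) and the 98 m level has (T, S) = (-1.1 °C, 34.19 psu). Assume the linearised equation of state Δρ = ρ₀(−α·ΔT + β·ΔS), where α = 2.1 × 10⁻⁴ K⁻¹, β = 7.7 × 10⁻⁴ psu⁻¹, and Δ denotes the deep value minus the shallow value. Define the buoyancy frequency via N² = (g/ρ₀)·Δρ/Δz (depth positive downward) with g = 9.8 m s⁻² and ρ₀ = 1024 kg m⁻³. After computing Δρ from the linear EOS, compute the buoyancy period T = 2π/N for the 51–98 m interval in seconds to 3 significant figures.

ΔT = -2.9 K, ΔS = +2.79 psu (deep − shallow).
Δρ/ρ₀ = −αΔT + βΔS = 6.09 × 10⁻⁴ + 2.1483 × 10⁻³ = 2.7573 × 10⁻³, so Δρ ≈ 2.823 kg m⁻³.
N² = (g/ρ₀)·Δρ/Δz = g·(Δρ/ρ₀)/Δz = 9.8 × 2.7573 × 10⁻³ / 47 = 5.7493 × 10⁻⁴ s⁻².
N = √(5.7493 × 10⁻⁴) = 0.023978 rad s⁻¹ → T = 2π/N = 262.04 s ≈ 262 s.

262 s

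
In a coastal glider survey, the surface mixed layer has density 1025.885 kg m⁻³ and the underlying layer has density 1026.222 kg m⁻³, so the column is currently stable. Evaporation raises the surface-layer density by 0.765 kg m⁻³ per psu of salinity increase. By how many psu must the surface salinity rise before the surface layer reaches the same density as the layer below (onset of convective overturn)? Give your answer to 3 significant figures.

Density deficit of the surface layer: 1026.222 − 1025.885 = 0.337 kg m⁻³.
Required change = 0.337 / 0.765 = 0.441 psu.

0.441 psu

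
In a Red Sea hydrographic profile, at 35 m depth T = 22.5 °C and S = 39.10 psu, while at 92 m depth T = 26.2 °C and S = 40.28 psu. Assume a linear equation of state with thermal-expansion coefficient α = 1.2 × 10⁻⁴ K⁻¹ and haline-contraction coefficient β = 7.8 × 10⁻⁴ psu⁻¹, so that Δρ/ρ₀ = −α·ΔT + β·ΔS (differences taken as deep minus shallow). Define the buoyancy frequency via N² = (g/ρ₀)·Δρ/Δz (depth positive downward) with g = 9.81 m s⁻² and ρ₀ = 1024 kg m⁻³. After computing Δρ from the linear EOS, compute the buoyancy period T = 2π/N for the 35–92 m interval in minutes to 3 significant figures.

11.6 min

ΔT = +3.7 K, ΔS = +1.18 psu (deep − shallow).
Δρ/ρ₀ = −αΔT + βΔS = -4.44 × 10⁻⁴ + 9.204 × 10⁻⁴ = 4.764 × 10⁻⁴, so Δρ ≈ 0.4878 kg m⁻³.
N² = (g/ρ₀)·Δρ/Δz = g·(Δρ/ρ₀)/Δz = 9.81 × 4.764 × 10⁻⁴ / 57 = 8.1991 × 10⁻⁵ s⁻².
N = √(8.1991 × 10⁻⁵) = 9.0549 × 10⁻³ rad s⁻¹ → T = 2π/N = 693.90 s = 11.565 min ≈ 11.6 min.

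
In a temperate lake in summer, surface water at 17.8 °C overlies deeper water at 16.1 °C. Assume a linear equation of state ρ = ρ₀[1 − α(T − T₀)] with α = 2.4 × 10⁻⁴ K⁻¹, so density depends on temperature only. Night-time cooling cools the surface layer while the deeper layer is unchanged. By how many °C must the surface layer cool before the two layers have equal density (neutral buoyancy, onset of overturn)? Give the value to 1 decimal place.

1.7 °C

With temperature the only control, equal density requires T_surf′ = T_deep.
T_surf′ = 16.1 °C.
Cooling required: 17.8 − 16.1 = 1.7 °C.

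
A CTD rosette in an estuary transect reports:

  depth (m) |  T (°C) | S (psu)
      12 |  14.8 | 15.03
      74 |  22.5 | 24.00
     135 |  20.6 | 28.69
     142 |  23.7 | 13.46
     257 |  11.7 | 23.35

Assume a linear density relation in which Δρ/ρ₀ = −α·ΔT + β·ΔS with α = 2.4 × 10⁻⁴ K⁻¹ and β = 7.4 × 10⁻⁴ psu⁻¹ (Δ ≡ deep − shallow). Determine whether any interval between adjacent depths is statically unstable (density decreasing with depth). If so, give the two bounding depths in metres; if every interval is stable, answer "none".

Evaluate Δρ/ρ₀ = −αΔT + βΔS across each adjacent pair:
  12–74 m: −αΔT+βΔS = −(2.4 × 10⁻⁴)(+7.7)+(7.4 × 10⁻⁴)(+8.97) = 4.8 × 10⁻³ → stable
  74–135 m: −αΔT+βΔS = −(2.4 × 10⁻⁴)(-1.9)+(7.4 × 10⁻⁴)(+4.69) = 3.9 × 10⁻³ → stable
  135–142 m: −αΔT+βΔS = −(2.4 × 10⁻⁴)(+3.1)+(7.4 × 10⁻⁴)(-15.23) = -0.012 → UNSTABLE
  142–257 m: −αΔT+βΔS = −(2.4 × 10⁻⁴)(-12.0)+(7.4 × 10⁻⁴)(+9.89) = 0.010 → stable
The 135–142 m interval has Δρ < 0: lighter water underlies denser water.

135–142 m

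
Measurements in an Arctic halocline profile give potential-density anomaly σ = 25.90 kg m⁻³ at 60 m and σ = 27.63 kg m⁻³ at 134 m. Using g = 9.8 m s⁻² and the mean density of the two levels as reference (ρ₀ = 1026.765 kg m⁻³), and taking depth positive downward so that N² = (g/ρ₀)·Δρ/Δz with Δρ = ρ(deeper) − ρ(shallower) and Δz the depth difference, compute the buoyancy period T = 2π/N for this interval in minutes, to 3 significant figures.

Δρ = 1027.63 − 1025.90 = 1.73 kg m⁻³ over Δz = 134 − 60 = 74 m.
N² = (9.8/1026.765) × (1.73/74) = 2.2314 × 10⁻⁴ s⁻².
N = √(2.2314 × 10⁻⁴) = 0.014938 rad s⁻¹, so T = 2π/N = 420.62 s = 7.0103 min ≈ 7.01 min.
Since Δρ > 0 the layer is stably stratified.

7.01 min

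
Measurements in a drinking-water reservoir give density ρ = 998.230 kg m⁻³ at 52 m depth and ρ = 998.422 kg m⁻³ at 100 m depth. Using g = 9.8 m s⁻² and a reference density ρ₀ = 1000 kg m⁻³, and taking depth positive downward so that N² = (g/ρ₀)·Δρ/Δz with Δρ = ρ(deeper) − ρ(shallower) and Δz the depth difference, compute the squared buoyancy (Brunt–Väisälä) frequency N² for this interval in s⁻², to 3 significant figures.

Δρ = 998.422 − 998.230 = 0.192 kg m⁻³ over Δz = 100 − 52 = 48 m.
N² = (9.8/1000) × (0.192/48) = 3.9200 × 10⁻⁵ s⁻² ≈ 3.92 × 10⁻⁵ s⁻².

3.92 × 10⁻⁵ s⁻²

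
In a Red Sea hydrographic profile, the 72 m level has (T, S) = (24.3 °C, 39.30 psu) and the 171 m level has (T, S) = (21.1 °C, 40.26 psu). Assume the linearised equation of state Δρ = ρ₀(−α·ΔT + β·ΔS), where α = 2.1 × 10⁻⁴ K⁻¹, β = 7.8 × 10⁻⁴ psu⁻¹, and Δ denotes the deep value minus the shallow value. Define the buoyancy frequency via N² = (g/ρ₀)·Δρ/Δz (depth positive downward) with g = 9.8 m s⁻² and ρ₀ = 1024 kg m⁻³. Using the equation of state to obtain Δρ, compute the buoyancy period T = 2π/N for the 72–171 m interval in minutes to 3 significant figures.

ΔT = -3.2 K, ΔS = +0.96 psu (deep − shallow).
Δρ/ρ₀ = −αΔT + βΔS = 6.72 × 10⁻⁴ + 7.488 × 10⁻⁴ = 1.4208 × 10⁻³, so Δρ ≈ 1.455 kg m⁻³.
N² = (g/ρ₀)·Δρ/Δz = g·(Δρ/ρ₀)/Δz = 9.8 × 1.4208 × 10⁻³ / 99 = 1.4064 × 10⁻⁴ s⁻².
N = √(1.4064 × 10⁻⁴) = 0.011859 rad s⁻¹ → T = 2π/N = 529.82 s = 8.8303 min ≈ 8.83 min.

8.83 min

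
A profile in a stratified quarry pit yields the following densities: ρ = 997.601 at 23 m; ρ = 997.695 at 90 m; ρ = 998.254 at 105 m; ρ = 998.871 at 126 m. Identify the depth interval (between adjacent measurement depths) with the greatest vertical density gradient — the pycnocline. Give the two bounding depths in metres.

90–105 m

Compute the density gradient over each adjacent pair:
  23–90 m: Δρ/Δz = 0.094/67 = 1.4 × 10⁻³ kg m⁻⁴
  90–105 m: Δρ/Δz = 0.559/15 = 0.037 kg m⁻⁴
  105–126 m: Δρ/Δz = 0.617/21 = 0.029 kg m⁻⁴
The largest gradient is in the 90–105 m interval — the pycnocline.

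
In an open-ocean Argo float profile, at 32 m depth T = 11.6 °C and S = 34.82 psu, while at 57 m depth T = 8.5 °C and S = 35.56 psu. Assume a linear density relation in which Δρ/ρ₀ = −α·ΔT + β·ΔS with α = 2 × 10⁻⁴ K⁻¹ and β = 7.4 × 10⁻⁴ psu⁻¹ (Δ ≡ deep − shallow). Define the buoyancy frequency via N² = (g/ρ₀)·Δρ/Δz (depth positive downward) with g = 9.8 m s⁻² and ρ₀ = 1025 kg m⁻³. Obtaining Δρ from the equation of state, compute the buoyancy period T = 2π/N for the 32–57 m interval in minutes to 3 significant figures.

4.89 min

ΔT = -3.1 K, ΔS = +0.74 psu (deep − shallow).
Δρ/ρ₀ = −αΔT + βΔS = 6.20 × 10⁻⁴ + 5.476 × 10⁻⁴ = 1.1676 × 10⁻³, so Δρ ≈ 1.197 kg m⁻³.
N² = (g/ρ₀)·Δρ/Δz = g·(Δρ/ρ₀)/Δz = 9.8 × 1.1676 × 10⁻³ / 25 = 4.5770 × 10⁻⁴ s⁻².
N = √(4.5770 × 10⁻⁴) = 0.021394 rad s⁻¹ → T = 2π/N = 293.69 s = 4.8948 min ≈ 4.89 min.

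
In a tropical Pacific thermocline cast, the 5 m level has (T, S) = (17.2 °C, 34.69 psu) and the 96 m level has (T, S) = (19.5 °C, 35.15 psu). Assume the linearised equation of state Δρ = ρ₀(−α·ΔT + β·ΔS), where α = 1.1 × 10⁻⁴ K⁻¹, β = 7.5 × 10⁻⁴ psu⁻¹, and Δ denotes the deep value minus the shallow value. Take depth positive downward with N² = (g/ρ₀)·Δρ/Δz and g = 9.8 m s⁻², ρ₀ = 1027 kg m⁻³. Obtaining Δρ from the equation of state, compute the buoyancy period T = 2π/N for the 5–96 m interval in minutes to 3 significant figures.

33.3 min

ΔT = +2.3 K, ΔS = +0.46 psu (deep − shallow).
Δρ/ρ₀ = −αΔT + βΔS = -2.53 × 10⁻⁴ + 3.45 × 10⁻⁴ = 9.20 × 10⁻⁵, so Δρ ≈ 0.09448 kg m⁻³.
N² = (g/ρ₀)·Δρ/Δz = g·(Δρ/ρ₀)/Δz = 9.8 × 9.20 × 10⁻⁵ / 91 = 9.9077 × 10⁻⁶ s⁻².
N = √(9.9077 × 10⁻⁶) = 3.1476 × 10⁻³ rad s⁻¹ → T = 2π/N = 1.9962 × 10³ s = 33.270 min ≈ 33.3 min.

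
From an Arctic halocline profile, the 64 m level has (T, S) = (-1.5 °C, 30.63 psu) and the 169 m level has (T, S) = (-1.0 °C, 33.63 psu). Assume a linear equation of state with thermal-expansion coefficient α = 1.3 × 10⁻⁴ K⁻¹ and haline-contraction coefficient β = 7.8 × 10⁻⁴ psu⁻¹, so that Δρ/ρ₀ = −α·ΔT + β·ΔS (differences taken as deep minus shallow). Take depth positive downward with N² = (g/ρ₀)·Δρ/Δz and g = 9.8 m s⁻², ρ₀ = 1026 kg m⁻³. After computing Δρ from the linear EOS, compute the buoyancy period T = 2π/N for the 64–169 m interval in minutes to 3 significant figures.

ΔT = +0.5 K, ΔS = +3.00 psu (deep − shallow).
Δρ/ρ₀ = −αΔT + βΔS = -6.50 × 10⁻⁵ + 2.34 × 10⁻³ = 2.275 × 10⁻³, so Δρ ≈ 2.334 kg m⁻³.
N² = (g/ρ₀)·Δρ/Δz = g·(Δρ/ρ₀)/Δz = 9.8 × 2.275 × 10⁻³ / 105 = 2.1233 × 10⁻⁴ s⁻².
N = √(2.1233 × 10⁻⁴) = 0.014572 rad s⁻¹ → T = 2π/N = 431.18 s = 7.1863 min ≈ 7.19 min.

7.19 min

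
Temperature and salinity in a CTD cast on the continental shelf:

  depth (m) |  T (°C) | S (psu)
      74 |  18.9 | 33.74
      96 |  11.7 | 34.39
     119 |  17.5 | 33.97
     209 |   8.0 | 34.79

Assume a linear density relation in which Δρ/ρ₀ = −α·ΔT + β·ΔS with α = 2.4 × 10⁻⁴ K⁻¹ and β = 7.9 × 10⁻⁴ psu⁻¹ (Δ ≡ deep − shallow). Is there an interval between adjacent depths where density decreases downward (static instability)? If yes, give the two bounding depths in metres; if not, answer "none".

Evaluate Δρ/ρ₀ = −αΔT + βΔS across each adjacent pair:
  74–96 m: −αΔT+βΔS = −(2.4 × 10⁻⁴)(-7.2)+(7.9 × 10⁻⁴)(+0.65) = 2.2 × 10⁻³ → stable
  96–119 m: −αΔT+βΔS = −(2.4 × 10⁻⁴)(+5.8)+(7.9 × 10⁻⁴)(-0.42) = -1.7 × 10⁻³ → UNSTABLE
  119–209 m: −αΔT+βΔS = −(2.4 × 10⁻⁴)(-9.5)+(7.9 × 10⁻⁴)(+0.82) = 2.9 × 10⁻³ → stable
The 96–119 m interval has Δρ < 0: lighter water underlies denser water.

96–119 m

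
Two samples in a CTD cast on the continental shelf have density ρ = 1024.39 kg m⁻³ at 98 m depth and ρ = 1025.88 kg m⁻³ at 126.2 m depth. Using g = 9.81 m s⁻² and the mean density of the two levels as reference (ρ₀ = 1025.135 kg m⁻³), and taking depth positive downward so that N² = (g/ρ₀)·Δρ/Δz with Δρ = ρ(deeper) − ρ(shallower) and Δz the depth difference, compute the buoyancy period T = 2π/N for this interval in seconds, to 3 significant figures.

Δρ = 1025.88 − 1024.39 = 1.49 kg m⁻³ over Δz = 126.2 − 98 = 28.2 m.
N² = (9.81/1025.135) × (1.49/28.2) = 5.0562 × 10⁻⁴ s⁻².
N = √(5.0562 × 10⁻⁴) = 0.022486 rad s⁻¹, so T = 2π/N = 279.43 s ≈ 279 s.

279 s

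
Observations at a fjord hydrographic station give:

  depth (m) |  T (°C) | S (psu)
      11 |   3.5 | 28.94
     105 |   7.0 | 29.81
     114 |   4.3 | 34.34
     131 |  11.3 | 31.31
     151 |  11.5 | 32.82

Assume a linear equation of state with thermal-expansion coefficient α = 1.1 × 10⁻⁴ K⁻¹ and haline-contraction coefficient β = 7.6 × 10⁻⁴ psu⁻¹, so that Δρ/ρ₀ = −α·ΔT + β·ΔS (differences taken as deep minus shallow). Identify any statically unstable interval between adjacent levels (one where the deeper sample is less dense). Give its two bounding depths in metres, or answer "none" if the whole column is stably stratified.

Evaluate Δρ/ρ₀ = −αΔT + βΔS across each adjacent pair:
  11–105 m: −αΔT+βΔS = −(1.1 × 10⁻⁴)(+3.5)+(7.6 × 10⁻⁴)(+0.87) = 2.8 × 10⁻⁴ → stable
  105–114 m: −αΔT+βΔS = −(1.1 × 10⁻⁴)(-2.7)+(7.6 × 10⁻⁴)(+4.53) = 3.7 × 10⁻³ → stable
  114–131 m: −αΔT+βΔS = −(1.1 × 10⁻⁴)(+7.0)+(7.6 × 10⁻⁴)(-3.03) = -3.1 × 10⁻³ → UNSTABLE
  131–151 m: −αΔT+βΔS = −(1.1 × 10⁻⁴)(+0.2)+(7.6 × 10⁻⁴)(+1.51) = 1.1 × 10⁻³ → stable
The 114–131 m interval has Δρ < 0: lighter water underlies denser water.

114–131 m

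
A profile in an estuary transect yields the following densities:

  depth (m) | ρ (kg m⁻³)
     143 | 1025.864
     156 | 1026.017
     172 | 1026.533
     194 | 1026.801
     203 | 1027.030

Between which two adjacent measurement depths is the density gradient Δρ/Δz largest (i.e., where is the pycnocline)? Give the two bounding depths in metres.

Compute the density gradient over each adjacent pair:
  143–156 m: Δρ/Δz = 0.153/13 = 0.012 kg m⁻⁴
  156–172 m: Δρ/Δz = 0.516/16 = 0.032 kg m⁻⁴
  172–194 m: Δρ/Δz = 0.268/22 = 0.012 kg m⁻⁴
  194–203 m: Δρ/Δz = 0.229/9 = 0.025 kg m⁻⁴
The largest gradient is in the 156–172 m interval — the pycnocline.

156–172 m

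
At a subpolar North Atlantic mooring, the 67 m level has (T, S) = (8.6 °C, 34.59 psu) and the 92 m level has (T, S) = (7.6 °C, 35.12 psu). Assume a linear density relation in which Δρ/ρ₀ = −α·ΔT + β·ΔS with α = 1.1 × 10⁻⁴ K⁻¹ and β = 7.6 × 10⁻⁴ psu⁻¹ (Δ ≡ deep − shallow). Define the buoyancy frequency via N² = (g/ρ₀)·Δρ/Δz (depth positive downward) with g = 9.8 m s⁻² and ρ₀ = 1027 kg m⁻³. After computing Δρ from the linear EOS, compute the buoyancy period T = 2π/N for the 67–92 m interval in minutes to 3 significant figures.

ΔT = -1.0 K, ΔS = +0.53 psu (deep − shallow).
Δρ/ρ₀ = −αΔT + βΔS = 1.10 × 10⁻⁴ + 4.028 × 10⁻⁴ = 5.128 × 10⁻⁴, so Δρ ≈ 0.5266 kg m⁻³.
N² = (g/ρ₀)·Δρ/Δz = g·(Δρ/ρ₀)/Δz = 9.8 × 5.128 × 10⁻⁴ / 25 = 2.0102 × 10⁻⁴ s⁻².
N = √(2.0102 × 10⁻⁴) = 0.014178 rad s⁻¹ → T = 2π/N = 443.16 s = 7.3860 min ≈ 7.39 min.

7.39 min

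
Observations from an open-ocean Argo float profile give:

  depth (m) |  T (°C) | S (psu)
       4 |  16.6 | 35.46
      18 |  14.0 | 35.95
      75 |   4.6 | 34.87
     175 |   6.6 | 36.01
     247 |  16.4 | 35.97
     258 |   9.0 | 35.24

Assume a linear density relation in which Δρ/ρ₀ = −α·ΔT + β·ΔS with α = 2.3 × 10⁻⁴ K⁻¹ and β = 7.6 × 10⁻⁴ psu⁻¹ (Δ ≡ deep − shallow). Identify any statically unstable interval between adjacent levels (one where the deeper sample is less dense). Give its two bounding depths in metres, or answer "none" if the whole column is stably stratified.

175–247 m

Evaluate Δρ/ρ₀ = −αΔT + βΔS across each adjacent pair:
  4–18 m: −αΔT+βΔS = −(2.3 × 10⁻⁴)(-2.6)+(7.6 × 10⁻⁴)(+0.49) = 9.7 × 10⁻⁴ → stable
  18–75 m: −αΔT+βΔS = −(2.3 × 10⁻⁴)(-9.4)+(7.6 × 10⁻⁴)(-1.08) = 1.3 × 10⁻³ → stable
  75–175 m: −αΔT+βΔS = −(2.3 × 10⁻⁴)(+2.0)+(7.6 × 10⁻⁴)(+1.14) = 4.1 × 10⁻⁴ → stable
  175–247 m: −αΔT+βΔS = −(2.3 × 10⁻⁴)(+9.8)+(7.6 × 10⁻⁴)(-0.04) = -2.3 × 10⁻³ → UNSTABLE
  247–258 m: −αΔT+βΔS = −(2.3 × 10⁻⁴)(-7.4)+(7.6 × 10⁻⁴)(-0.73) = 1.1 × 10⁻³ → stable
The 175–247 m interval has Δρ < 0: lighter water underlies denser water.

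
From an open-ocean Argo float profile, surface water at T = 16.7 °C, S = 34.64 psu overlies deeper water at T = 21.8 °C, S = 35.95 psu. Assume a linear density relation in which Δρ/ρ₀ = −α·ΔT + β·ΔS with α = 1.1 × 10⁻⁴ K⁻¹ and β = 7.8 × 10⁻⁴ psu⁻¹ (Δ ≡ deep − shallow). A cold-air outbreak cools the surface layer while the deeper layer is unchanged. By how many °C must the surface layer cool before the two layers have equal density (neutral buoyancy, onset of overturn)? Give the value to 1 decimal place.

Neutral buoyancy requires Δρ = 0, i.e. −α(T_deep − T_surf′) + β(S_deep − S_surf) = 0.
T_surf′ = T_deep − (β/α)·ΔS = 21.8 − (7.8 × 10⁻⁴/1.1 × 10⁻⁴)·(+1.31) = 12.511 °C.
Cooling required: 16.7 − (12.511) = 4.189 °C.

4.2 °C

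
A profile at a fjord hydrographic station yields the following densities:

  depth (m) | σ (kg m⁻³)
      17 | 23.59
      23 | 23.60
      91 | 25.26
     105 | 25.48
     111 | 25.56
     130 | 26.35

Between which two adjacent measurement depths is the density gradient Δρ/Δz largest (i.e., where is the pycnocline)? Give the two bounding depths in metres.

111–130 m

Compute the density gradient over each adjacent pair:
  17–23 m: Δρ/Δz = 0.01/6 = 1.7 × 10⁻³ kg m⁻⁴
  23–91 m: Δρ/Δz = 1.66/68 = 0.024 kg m⁻⁴
  91–105 m: Δρ/Δz = 0.22/14 = 0.016 kg m⁻⁴
  105–111 m: Δρ/Δz = 0.08/6 = 0.013 kg m⁻⁴
  111–130 m: Δρ/Δz = 0.79/19 = 0.042 kg m⁻⁴
The largest gradient is in the 111–130 m interval — the pycnocline.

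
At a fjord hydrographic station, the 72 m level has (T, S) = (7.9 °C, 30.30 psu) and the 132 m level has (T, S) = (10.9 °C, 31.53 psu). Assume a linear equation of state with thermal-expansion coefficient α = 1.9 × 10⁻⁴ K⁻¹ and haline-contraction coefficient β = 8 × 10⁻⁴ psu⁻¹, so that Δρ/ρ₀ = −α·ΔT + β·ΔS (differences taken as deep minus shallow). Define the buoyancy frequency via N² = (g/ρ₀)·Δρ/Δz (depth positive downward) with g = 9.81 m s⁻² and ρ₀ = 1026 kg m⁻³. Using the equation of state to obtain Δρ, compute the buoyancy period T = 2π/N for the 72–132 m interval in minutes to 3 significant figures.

12.7 min

ΔT = +3.0 K, ΔS = +1.23 psu (deep − shallow).
Δρ/ρ₀ = −αΔT + βΔS = -5.70 × 10⁻⁴ + 9.84 × 10⁻⁴ = 4.14 × 10⁻⁴, so Δρ ≈ 0.4248 kg m⁻³.
N² = (g/ρ₀)·Δρ/Δz = g·(Δρ/ρ₀)/Δz = 9.81 × 4.14 × 10⁻⁴ / 60 = 6.7689 × 10⁻⁵ s⁻².
N = √(6.7689 × 10⁻⁵) = 8.2273 × 10⁻³ rad s⁻¹ → T = 2π/N = 763.70 s = 12.728 min ≈ 12.7 min.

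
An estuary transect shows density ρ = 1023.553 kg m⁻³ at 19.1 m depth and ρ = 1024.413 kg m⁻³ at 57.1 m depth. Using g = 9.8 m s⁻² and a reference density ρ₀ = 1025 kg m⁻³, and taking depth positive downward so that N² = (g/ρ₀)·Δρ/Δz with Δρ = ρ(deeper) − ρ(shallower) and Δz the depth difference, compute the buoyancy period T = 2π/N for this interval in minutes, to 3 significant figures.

7.12 min

Δρ = 1024.413 − 1023.553 = 0.860 kg m⁻³ over Δz = 57.1 − 19.1 = 38 m.
N² = (9.8/1025) × (0.860/38) = 2.1638 × 10⁻⁴ s⁻².
N = √(2.1638 × 10⁻⁴) = 0.014710 rad s⁻¹, so T = 2π/N = 427.14 s = 7.1190 min ≈ 7.12 min.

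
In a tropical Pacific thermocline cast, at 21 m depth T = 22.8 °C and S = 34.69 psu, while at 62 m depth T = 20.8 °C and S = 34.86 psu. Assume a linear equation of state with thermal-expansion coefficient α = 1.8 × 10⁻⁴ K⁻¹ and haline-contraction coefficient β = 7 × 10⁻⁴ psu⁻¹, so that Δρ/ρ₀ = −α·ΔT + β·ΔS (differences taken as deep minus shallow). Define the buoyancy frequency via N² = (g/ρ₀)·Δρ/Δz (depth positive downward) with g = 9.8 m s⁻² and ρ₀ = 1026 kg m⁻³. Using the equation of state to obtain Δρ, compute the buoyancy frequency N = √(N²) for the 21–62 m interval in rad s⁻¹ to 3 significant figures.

0.0107 rad s⁻¹

ΔT = -2.0 K, ΔS = +0.17 psu (deep − shallow).
Δρ/ρ₀ = −αΔT + βΔS = 3.60 × 10⁻⁴ + 1.19 × 10⁻⁴ = 4.79 × 10⁻⁴, so Δρ ≈ 0.4915 kg m⁻³.
N² = (g/ρ₀)·Δρ/Δz = g·(Δρ/ρ₀)/Δz = 9.8 × 4.79 × 10⁻⁴ / 41 = 1.1449 × 10⁻⁴ s⁻².
N = √(1.1449 × 10⁻⁴) = 0.010700 rad s⁻¹ ≈ 0.0107 rad s⁻¹.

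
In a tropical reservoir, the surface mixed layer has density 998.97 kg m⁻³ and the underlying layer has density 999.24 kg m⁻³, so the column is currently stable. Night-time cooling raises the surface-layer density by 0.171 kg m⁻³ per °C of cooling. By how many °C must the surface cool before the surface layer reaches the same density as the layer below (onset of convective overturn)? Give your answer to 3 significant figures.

Density deficit of the surface layer: 999.24 − 998.97 = 0.27 kg m⁻³.
Required change = 0.27 / 0.171 = 1.58 °C.

1.58 °C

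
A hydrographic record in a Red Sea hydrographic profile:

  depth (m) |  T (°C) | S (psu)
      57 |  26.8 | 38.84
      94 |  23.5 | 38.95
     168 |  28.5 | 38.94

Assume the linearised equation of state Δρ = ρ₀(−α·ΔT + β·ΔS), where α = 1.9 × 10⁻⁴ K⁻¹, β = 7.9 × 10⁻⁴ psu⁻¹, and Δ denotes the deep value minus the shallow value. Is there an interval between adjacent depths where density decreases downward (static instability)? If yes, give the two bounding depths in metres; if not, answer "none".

Evaluate Δρ/ρ₀ = −αΔT + βΔS across each adjacent pair:
  57–94 m: −αΔT+βΔS = −(1.9 × 10⁻⁴)(-3.3)+(7.9 × 10⁻⁴)(+0.11) = 7.1 × 10⁻⁴ → stable
  94–168 m: −αΔT+βΔS = −(1.9 × 10⁻⁴)(+5.0)+(7.9 × 10⁻⁴)(-0.01) = -9.6 × 10⁻⁴ → UNSTABLE
The 94–168 m interval has Δρ < 0: lighter water underlies denser water.

94–168 m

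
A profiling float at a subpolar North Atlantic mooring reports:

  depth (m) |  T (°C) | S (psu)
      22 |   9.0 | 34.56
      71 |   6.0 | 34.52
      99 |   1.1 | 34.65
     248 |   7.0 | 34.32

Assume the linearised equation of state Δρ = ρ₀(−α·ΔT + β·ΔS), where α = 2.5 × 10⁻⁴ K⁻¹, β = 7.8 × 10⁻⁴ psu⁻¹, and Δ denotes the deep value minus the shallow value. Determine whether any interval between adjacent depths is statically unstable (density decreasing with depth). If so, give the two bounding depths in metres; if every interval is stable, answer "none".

99–248 m

Evaluate Δρ/ρ₀ = −αΔT + βΔS across each adjacent pair:
  22–71 m: −αΔT+βΔS = −(2.5 × 10⁻⁴)(-3.0)+(7.8 × 10⁻⁴)(-0.04) = 7.2 × 10⁻⁴ → stable
  71–99 m: −αΔT+βΔS = −(2.5 × 10⁻⁴)(-4.9)+(7.8 × 10⁻⁴)(+0.13) = 1.3 × 10⁻³ → stable
  99–248 m: −αΔT+βΔS = −(2.5 × 10⁻⁴)(+5.9)+(7.8 × 10⁻⁴)(-0.33) = -1.7 × 10⁻³ → UNSTABLE
The 99–248 m interval has Δρ < 0: lighter water underlies denser water.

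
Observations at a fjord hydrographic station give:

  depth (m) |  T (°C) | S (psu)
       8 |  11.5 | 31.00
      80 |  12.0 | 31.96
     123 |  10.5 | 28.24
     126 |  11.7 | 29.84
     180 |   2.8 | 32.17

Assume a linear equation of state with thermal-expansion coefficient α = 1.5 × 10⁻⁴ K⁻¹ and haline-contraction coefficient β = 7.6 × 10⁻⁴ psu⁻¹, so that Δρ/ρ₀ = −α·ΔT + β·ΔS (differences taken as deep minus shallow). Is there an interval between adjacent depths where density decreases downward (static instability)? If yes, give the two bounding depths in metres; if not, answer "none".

Evaluate Δρ/ρ₀ = −αΔT + βΔS across each adjacent pair:
  8–80 m: −αΔT+βΔS = −(1.5 × 10⁻⁴)(+0.5)+(7.6 × 10⁻⁴)(+0.96) = 6.5 × 10⁻⁴ → stable
  80–123 m: −αΔT+βΔS = −(1.5 × 10⁻⁴)(-1.5)+(7.6 × 10⁻⁴)(-3.72) = -2.6 × 10⁻³ → UNSTABLE
  123–126 m: −αΔT+βΔS = −(1.5 × 10⁻⁴)(+1.2)+(7.6 × 10⁻⁴)(+1.60) = 1.0 × 10⁻³ → stable
  126–180 m: −αΔT+βΔS = −(1.5 × 10⁻⁴)(-8.9)+(7.6 × 10⁻⁴)(+2.33) = 3.1 × 10⁻³ → stable
The 80–123 m interval has Δρ < 0: lighter water underlies denser water.

80–123 m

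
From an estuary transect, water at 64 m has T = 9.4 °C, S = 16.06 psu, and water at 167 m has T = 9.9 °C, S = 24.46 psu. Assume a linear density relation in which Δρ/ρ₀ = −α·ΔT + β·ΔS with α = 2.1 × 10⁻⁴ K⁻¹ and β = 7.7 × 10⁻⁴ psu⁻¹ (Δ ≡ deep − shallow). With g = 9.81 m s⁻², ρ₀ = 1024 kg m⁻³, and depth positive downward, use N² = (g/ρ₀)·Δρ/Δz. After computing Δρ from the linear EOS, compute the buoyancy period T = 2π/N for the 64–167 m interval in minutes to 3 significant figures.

4.25 min

ΔT = +0.5 K, ΔS = +8.40 psu (deep − shallow).
Δρ/ρ₀ = −αΔT + βΔS = -1.05 × 10⁻⁴ + 6.468 × 10⁻³ = 6.363 × 10⁻³, so Δρ ≈ 6.516 kg m⁻³.
N² = (g/ρ₀)·Δρ/Δz = g·(Δρ/ρ₀)/Δz = 9.81 × 6.363 × 10⁻³ / 103 = 6.0603 × 10⁻⁴ s⁻².
N = √(6.0603 × 10⁻⁴) = 0.024618 rad s⁻¹ → T = 2π/N = 255.23 s = 4.2538 min ≈ 4.25 min.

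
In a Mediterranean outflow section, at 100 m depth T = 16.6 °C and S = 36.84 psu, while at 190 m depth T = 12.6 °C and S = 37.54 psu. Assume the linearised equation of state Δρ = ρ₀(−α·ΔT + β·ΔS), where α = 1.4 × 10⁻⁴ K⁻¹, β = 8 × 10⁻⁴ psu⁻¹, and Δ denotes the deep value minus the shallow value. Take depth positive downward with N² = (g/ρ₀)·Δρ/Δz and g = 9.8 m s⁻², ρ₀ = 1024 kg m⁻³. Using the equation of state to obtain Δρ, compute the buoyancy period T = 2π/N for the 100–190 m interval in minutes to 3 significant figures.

ΔT = -4.0 K, ΔS = +0.70 psu (deep − shallow).
Δρ/ρ₀ = −αΔT + βΔS = 5.60 × 10⁻⁴ + 5.60 × 10⁻⁴ = 1.12 × 10⁻³, so Δρ ≈ 1.147 kg m⁻³.
N² = (g/ρ₀)·Δρ/Δz = g·(Δρ/ρ₀)/Δz = 9.8 × 1.12 × 10⁻³ / 90 = 1.2196 × 10⁻⁴ s⁻².
N = √(1.2196 × 10⁻⁴) = 0.011044 rad s⁻¹ → T = 2π/N = 568.92 s = 9.4820 min ≈ 9.48 min.

9.48 min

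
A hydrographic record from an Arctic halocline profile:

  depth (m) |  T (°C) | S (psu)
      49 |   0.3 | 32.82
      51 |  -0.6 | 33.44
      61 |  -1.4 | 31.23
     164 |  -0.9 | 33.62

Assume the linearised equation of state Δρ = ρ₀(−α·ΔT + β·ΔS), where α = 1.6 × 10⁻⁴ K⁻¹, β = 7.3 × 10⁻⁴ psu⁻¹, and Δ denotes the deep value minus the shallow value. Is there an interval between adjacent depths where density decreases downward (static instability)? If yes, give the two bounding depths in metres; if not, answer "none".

51–61 m

Evaluate Δρ/ρ₀ = −αΔT + βΔS across each adjacent pair:
  49–51 m: −αΔT+βΔS = −(1.6 × 10⁻⁴)(-0.9)+(7.3 × 10⁻⁴)(+0.62) = 6.0 × 10⁻⁴ → stable
  51–61 m: −αΔT+βΔS = −(1.6 × 10⁻⁴)(-0.8)+(7.3 × 10⁻⁴)(-2.21) = -1.5 × 10⁻³ → UNSTABLE
  61–164 m: −αΔT+βΔS = −(1.6 × 10⁻⁴)(+0.5)+(7.3 × 10⁻⁴)(+2.39) = 1.7 × 10⁻³ → stable
The 51–61 m interval has Δρ < 0: lighter water underlies denser water.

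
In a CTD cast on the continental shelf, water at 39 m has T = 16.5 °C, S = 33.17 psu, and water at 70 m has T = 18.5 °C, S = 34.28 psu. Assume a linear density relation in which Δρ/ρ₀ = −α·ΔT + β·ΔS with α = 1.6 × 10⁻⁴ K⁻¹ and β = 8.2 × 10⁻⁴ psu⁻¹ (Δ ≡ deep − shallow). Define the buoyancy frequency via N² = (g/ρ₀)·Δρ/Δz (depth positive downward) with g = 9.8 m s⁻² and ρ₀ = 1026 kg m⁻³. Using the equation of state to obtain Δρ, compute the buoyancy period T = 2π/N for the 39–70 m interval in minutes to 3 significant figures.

7.67 min

ΔT = +2.0 K, ΔS = +1.11 psu (deep − shallow).
Δρ/ρ₀ = −αΔT + βΔS = -3.20 × 10⁻⁴ + 9.102 × 10⁻⁴ = 5.902 × 10⁻⁴, so Δρ ≈ 0.6055 kg m⁻³.
N² = (g/ρ₀)·Δρ/Δz = g·(Δρ/ρ₀)/Δz = 9.8 × 5.902 × 10⁻⁴ / 31 = 1.8658 × 10⁻⁴ s⁻².
N = √(1.8658 × 10⁻⁴) = 0.013659 rad s⁻¹ → T = 2π/N = 460.00 s = 7.6667 min ≈ 7.67 min.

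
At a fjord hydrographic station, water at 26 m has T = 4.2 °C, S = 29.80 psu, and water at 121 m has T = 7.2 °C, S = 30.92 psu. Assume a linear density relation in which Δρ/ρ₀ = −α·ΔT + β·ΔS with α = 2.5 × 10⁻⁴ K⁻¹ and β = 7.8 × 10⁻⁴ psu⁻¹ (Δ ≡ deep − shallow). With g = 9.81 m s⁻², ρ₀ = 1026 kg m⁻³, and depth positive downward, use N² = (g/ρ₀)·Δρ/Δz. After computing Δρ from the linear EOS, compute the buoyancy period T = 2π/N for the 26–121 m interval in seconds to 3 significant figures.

ΔT = +3.0 K, ΔS = +1.12 psu (deep − shallow).
Δρ/ρ₀ = −αΔT + βΔS = -7.50 × 10⁻⁴ + 8.736 × 10⁻⁴ = 1.236 × 10⁻⁴, so Δρ ≈ 0.1268 kg m⁻³.
N² = (g/ρ₀)·Δρ/Δz = g·(Δρ/ρ₀)/Δz = 9.81 × 1.236 × 10⁻⁴ / 95 = 1.2763 × 10⁻⁵ s⁻².
N = √(1.2763 × 10⁻⁵) = 3.5725 × 10⁻³ rad s⁻¹ → T = 2π/N = 1.7588 × 10³ s ≈ 1.76 × 10³ s.

1.76 × 10³ s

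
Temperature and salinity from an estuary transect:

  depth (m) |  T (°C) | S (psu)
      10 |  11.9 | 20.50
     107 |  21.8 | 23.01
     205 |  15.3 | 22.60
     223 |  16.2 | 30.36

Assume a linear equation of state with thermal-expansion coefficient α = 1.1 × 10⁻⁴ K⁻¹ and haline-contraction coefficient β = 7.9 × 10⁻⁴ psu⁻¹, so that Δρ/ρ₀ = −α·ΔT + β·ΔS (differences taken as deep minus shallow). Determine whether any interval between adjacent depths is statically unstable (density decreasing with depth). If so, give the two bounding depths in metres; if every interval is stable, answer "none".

none

Evaluate Δρ/ρ₀ = −αΔT + βΔS across each adjacent pair:
  10–107 m: −αΔT+βΔS = −(1.1 × 10⁻⁴)(+9.9)+(7.9 × 10⁻⁴)(+2.51) = 8.9 × 10⁻⁴ → stable
  107–205 m: −αΔT+βΔS = −(1.1 × 10⁻⁴)(-6.5)+(7.9 × 10⁻⁴)(-0.41) = 3.9 × 10⁻⁴ → stable
  205–223 m: −αΔT+βΔS = −(1.1 × 10⁻⁴)(+0.9)+(7.9 × 10⁻⁴)(+7.76) = 6.0 × 10⁻³ → stable
Every interval has Δρ > 0: the column is stably stratified throughout.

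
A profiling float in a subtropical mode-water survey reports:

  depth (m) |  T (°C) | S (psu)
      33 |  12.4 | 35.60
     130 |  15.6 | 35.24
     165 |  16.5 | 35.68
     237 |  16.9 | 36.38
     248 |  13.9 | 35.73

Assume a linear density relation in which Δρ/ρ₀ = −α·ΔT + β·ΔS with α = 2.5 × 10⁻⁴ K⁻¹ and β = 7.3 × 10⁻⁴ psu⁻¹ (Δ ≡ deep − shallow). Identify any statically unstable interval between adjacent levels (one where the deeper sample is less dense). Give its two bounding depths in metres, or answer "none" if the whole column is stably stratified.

33–130 m

Evaluate Δρ/ρ₀ = −αΔT + βΔS across each adjacent pair:
  33–130 m: −αΔT+βΔS = −(2.5 × 10⁻⁴)(+3.2)+(7.3 × 10⁻⁴)(-0.36) = -1.1 × 10⁻³ → UNSTABLE
  130–165 m: −αΔT+βΔS = −(2.5 × 10⁻⁴)(+0.9)+(7.3 × 10⁻⁴)(+0.44) = 9.6 × 10⁻⁵ → stable
  165–237 m: −αΔT+βΔS = −(2.5 × 10⁻⁴)(+0.4)+(7.3 × 10⁻⁴)(+0.70) = 4.1 × 10⁻⁴ → stable
  237–248 m: −αΔT+βΔS = −(2.5 × 10⁻⁴)(-3.0)+(7.3 × 10⁻⁴)(-0.65) = 2.8 × 10⁻⁴ → stable
The 33–130 m interval has Δρ < 0: lighter water underlies denser water.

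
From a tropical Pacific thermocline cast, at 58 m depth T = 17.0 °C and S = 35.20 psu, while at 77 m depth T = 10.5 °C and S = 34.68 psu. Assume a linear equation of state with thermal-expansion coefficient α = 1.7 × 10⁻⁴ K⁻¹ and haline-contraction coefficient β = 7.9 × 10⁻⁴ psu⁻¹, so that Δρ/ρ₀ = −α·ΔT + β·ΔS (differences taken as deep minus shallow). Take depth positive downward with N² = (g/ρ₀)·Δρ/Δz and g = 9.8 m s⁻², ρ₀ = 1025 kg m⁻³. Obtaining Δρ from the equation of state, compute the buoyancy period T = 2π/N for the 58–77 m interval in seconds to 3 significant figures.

332 s

ΔT = -6.5 K, ΔS = -0.52 psu (deep − shallow).
Δρ/ρ₀ = −αΔT + βΔS = 1.105 × 10⁻³ − 4.108 × 10⁻⁴ = 6.942 × 10⁻⁴, so Δρ ≈ 0.7116 kg m⁻³.
N² = (g/ρ₀)·Δρ/Δz = g·(Δρ/ρ₀)/Δz = 9.8 × 6.942 × 10⁻⁴ / 19 = 3.5806 × 10⁻⁴ s⁻².
N = √(3.5806 × 10⁻⁴) = 0.018922 rad s⁻¹ → T = 2π/N = 332.06 s ≈ 332 s.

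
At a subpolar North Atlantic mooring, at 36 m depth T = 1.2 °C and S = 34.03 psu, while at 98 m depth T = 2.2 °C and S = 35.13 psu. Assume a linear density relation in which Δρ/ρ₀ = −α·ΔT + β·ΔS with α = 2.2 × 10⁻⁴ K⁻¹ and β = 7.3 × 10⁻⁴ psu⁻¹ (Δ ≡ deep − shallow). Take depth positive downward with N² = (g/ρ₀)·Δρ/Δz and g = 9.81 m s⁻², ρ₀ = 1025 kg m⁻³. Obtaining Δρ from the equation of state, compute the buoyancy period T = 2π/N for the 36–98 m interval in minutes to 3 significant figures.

ΔT = +1.0 K, ΔS = +1.10 psu (deep − shallow).
Δρ/ρ₀ = −αΔT + βΔS = -2.20 × 10⁻⁴ + 8.03 × 10⁻⁴ = 5.83 × 10⁻⁴, so Δρ ≈ 0.5976 kg m⁻³.
N² = (g/ρ₀)·Δρ/Δz = g·(Δρ/ρ₀)/Δz = 9.81 × 5.83 × 10⁻⁴ / 62 = 9.2246 × 10⁻⁵ s⁻².
N = √(9.2246 × 10⁻⁵) = 9.6045 × 10⁻³ rad s⁻¹ → T = 2π/N = 654.19 s = 10.903 min ≈ 10.9 min.

10.9 min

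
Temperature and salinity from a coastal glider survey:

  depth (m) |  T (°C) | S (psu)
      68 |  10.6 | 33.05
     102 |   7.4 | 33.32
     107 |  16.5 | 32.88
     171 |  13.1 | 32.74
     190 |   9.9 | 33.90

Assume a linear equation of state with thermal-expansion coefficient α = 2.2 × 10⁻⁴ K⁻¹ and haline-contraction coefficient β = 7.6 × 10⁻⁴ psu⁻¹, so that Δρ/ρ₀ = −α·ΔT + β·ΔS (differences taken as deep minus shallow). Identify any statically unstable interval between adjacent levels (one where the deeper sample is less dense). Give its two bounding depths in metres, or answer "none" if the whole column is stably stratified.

Evaluate Δρ/ρ₀ = −αΔT + βΔS across each adjacent pair:
  68–102 m: −αΔT+βΔS = −(2.2 × 10⁻⁴)(-3.2)+(7.6 × 10⁻⁴)(+0.27) = 9.1 × 10⁻⁴ → stable
  102–107 m: −αΔT+βΔS = −(2.2 × 10⁻⁴)(+9.1)+(7.6 × 10⁻⁴)(-0.44) = -2.3 × 10⁻³ → UNSTABLE
  107–171 m: −αΔT+βΔS = −(2.2 × 10⁻⁴)(-3.4)+(7.6 × 10⁻⁴)(-0.14) = 6.4 × 10⁻⁴ → stable
  171–190 m: −αΔT+βΔS = −(2.2 × 10⁻⁴)(-3.2)+(7.6 × 10⁻⁴)(+1.16) = 1.6 × 10⁻³ → stable
The 102–107 m interval has Δρ < 0: lighter water underlies denser water.

102–107 m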